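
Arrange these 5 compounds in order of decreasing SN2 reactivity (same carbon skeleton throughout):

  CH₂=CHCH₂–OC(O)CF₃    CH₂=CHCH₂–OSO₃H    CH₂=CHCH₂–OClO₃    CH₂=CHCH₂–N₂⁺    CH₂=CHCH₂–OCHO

The skeletons are identical, so relative rate is governed entirely by leaving-group ability.
A good leaving group is a weak base: the lower the pKₐ of its conjugate acid, the more readily it departs.
CH₂=CHCH₂–N₂⁺ loses N₂: no meaningful conjugate acid; N₂ departs as an exceptionally stable neutral molecule
CH₂=CHCH₂–OClO₃ loses ClO₄⁻: pKₐ(HClO₄) ≈ -10
CH₂=CHCH₂–OSO₃H loses HSO₄⁻: pKₐ(H₂SO₄) ≈ -3
CH₂=CHCH₂–OC(O)CF₃ loses CF₃COO⁻: pKₐ(CF₃COOH) ≈ 0.2
CH₂=CHCH₂–OCHO loses HCOO⁻: pKₐ(HCOOH) ≈ 3.8

CH₂=CHCH₂–N₂⁺ > CH₂=CHCH₂–OClO₃ > CH₂=CHCH₂–OSO₃H > CH₂=CHCH₂–OC(O)CF₃ > CH₂=CHCH₂–OCHO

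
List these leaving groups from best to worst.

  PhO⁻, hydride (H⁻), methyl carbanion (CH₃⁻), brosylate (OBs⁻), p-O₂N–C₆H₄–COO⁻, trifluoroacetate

brosylate (OBs⁻) > trifluoroacetate > p-O₂N–C₆H₄–COO⁻ > PhO⁻ > hydride (H⁻) > methyl carbanion (CH₃⁻)

brosylate (OBs⁻): pKₐ(p-BrC₆H₄SO₃H) ≈ -2.8
trifluoroacetate: pKₐ(CF₃COOH) ≈ 0.2
p-O₂N–C₆H₄–COO⁻: pKₐ(p-nitrobenzoic acid) ≈ 3.4
PhO⁻: pKₐ(C₆H₅OH (phenol)) ≈ 10
hydride (H⁻): pKₐ(H₂) ≈ 36
methyl carbanion (CH₃⁻): pKₐ(CH₄) ≈ 48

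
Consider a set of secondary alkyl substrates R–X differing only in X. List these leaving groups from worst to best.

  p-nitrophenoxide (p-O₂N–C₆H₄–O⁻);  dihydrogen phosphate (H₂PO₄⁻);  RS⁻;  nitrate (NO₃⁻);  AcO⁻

nitrate (NO₃⁻): pKₐ(HNO₃) ≈ -1.3
dihydrogen phosphate (H₂PO₄⁻): pKₐ(H₃PO₄) ≈ 2.1
AcO⁻: pKₐ(CH₃COOH) ≈ 4.8
p-nitrophenoxide (p-O₂N–C₆H₄–O⁻): pKₐ(p-nitrophenol) ≈ 7.2
RS⁻: pKₐ(RSH (a thiol)) ≈ 10.5
The question asks for worst first, so the sequence is read in increasing leaving-group ability.

RS⁻ < p-nitrophenoxide (p-O₂N–C₆H₄–O⁻) < AcO⁻ < dihydrogen phosphate (H₂PO₄⁻) < nitrate (NO₃⁻)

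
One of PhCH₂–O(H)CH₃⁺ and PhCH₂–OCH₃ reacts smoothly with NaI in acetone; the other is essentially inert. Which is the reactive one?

PhCH₂–O(H)CH₃⁺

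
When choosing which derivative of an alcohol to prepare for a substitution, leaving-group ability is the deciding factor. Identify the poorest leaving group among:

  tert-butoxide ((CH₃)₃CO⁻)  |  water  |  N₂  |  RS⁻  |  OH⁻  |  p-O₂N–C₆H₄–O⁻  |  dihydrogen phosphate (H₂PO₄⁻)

tert-butoxide ((CH₃)₃CO⁻)

A good leaving group is a weak base: the lower the pKₐ of its conjugate acid, the more readily it departs.
N₂: no meaningful conjugate acid; N₂ departs as an exceptionally stable neutral molecule
water: pKₐ(H₃O⁺) ≈ -1.7
dihydrogen phosphate (H₂PO₄⁻): pKₐ(H₃PO₄) ≈ 2.1
p-O₂N–C₆H₄–O⁻: pKₐ(p-nitrophenol) ≈ 7.2
RS⁻: pKₐ(RSH (a thiol)) ≈ 10.5
OH⁻: pKₐ(H₂O) ≈ 15.7
tert-butoxide ((CH₃)₃CO⁻): pKₐ(t-BuOH) ≈ 18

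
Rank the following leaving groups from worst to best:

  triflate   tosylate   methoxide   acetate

The more stable X⁻ (or X) is on its own — i.e. the weaker a base it is — the better a leaving group it makes.
triflate: pKₐ(CF₃SO₃H (triflic acid)) ≈ -14 — charge spread over three oxygens and a CF₃ group; the premier leaving group in synthesis
tosylate: pKₐ(p-CH₃C₆H₄SO₃H (TsOH)) ≈ -2.8 — resonance-delocalised arenesulfonate
acetate: pKₐ(CH₃COOH) ≈ 4.8
methoxide: pKₐ(CH₃OH) ≈ 15.5 — strong base; alkoxides do not leave unassisted
Listed from poorest to best leaving group as asked.

methoxide < acetate < tosylate < triflate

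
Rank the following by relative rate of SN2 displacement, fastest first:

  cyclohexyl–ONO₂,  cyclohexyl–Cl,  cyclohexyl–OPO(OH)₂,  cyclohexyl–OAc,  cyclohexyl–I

The skeletons are identical, so relative rate is governed entirely by leaving-group ability.
Leaving-group ability tracks the stability of the departed species; conjugate-acid pKₐ is the usual yardstick (lower pKₐ → better LG).
cyclohexyl–I loses I⁻: pKₐ(HI) ≈ -10
cyclohexyl–Cl loses Cl⁻: pKₐ(HCl) ≈ -7
cyclohexyl–ONO₂ loses NO₃⁻: pKₐ(HNO₃) ≈ -1.3
cyclohexyl–OPO(OH)₂ loses H₂PO₄⁻: pKₐ(H₃PO₄) ≈ 2.1
cyclohexyl–OAc loses AcO⁻: pKₐ(CH₃COOH) ≈ 4.8

cyclohexyl–I > cyclohexyl–Cl > cyclohexyl–ONO₂ > cyclohexyl–OPO(OH)₂ > cyclohexyl–OAc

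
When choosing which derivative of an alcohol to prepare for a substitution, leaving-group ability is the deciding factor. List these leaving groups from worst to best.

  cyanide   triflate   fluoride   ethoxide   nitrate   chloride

ethoxide < cyanide < fluoride < nitrate < chloride < triflate

triflate: pKₐ(CF₃SO₃H (triflic acid)) ≈ -14 — charge spread over three oxygens and a CF₃ group; the premier leaving group in synthesis
chloride: pKₐ(HCl) ≈ -7 — moderately weak base
nitrate: pKₐ(HNO₃) ≈ -1.3 — resonance-delocalised over three oxygens
fluoride: pKₐ(HF) ≈ 3.2 — small and strongly basic; the poor halide leaving group
cyanide: pKₐ(HCN) ≈ 9.2 — sp carbon stabilises the charge somewhat, but still a poor LG
ethoxide: pKₐ(CH₃CH₂OH) ≈ 16 — strong base; alkoxides do not leave unassisted
Listed from poorest to best leaving group as asked.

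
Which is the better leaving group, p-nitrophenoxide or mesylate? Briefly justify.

mesylate is the better leaving group.
pKₐ(CH₃SO₃H (MsOH)) ≈ -1.9 versus pKₐ(p-nitrophenol) ≈ 7.2: mesylate is the much weaker base.
Resonance-delocalised alkanesulfonate.

mesylate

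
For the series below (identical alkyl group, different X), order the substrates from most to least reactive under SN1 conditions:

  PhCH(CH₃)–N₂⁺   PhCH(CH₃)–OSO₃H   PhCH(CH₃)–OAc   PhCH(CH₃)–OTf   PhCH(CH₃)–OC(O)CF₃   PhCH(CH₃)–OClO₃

PhCH(CH₃)–N₂⁺ > PhCH(CH₃)–OTf > PhCH(CH₃)–OClO₃ > PhCH(CH₃)–OSO₃H > PhCH(CH₃)–OC(O)CF₃ > PhCH(CH₃)–OAc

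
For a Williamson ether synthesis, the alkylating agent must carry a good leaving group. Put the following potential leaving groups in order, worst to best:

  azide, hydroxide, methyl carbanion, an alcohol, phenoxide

methyl carbanion < hydroxide < phenoxide < azide < an alcohol

Rank by basicity of the departing species: weakest base leaves most easily.
an alcohol: pKₐ(R'OH₂⁺) ≈ -2.4
azide: pKₐ(HN₃) ≈ 4.7
phenoxide: pKₐ(C₆H₅OH (phenol)) ≈ 10
hydroxide: pKₐ(H₂O) ≈ 15.7
methyl carbanion: pKₐ(CH₄) ≈ 48
The question asks for worst first, so the sequence is read in increasing leaving-group ability.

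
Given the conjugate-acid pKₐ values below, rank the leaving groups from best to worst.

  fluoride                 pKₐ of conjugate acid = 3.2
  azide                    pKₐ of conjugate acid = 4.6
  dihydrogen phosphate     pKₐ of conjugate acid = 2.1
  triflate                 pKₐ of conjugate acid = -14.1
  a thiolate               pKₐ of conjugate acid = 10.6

Lower conjugate-acid pKₐ ⇒ weaker base ⇒ better leaving group.
Sorting by the given values: triflate (-14.1), dihydrogen phosphate (2.1), fluoride (3.2), azide (4.6), a thiolate (10.6).

triflate > dihydrogen phosphate > fluoride > azide > a thiolate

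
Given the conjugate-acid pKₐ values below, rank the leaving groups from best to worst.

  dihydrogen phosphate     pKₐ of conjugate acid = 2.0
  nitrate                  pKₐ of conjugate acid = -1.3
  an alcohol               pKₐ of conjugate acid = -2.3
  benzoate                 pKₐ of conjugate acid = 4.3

an alcohol > nitrate > dihydrogen phosphate > benzoate

Lower conjugate-acid pKₐ ⇒ weaker base ⇒ better leaving group.
Sorting by the given values: an alcohol (-2.3), nitrate (-1.3), dihydrogen phosphate (2.0), benzoate (4.3).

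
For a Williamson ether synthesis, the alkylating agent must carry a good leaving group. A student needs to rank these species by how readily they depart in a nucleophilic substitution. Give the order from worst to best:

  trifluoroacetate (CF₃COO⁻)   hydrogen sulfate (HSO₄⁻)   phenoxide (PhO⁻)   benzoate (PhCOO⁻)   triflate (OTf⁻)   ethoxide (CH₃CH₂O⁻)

Rank by basicity of the departing species: weakest base leaves most easily.
triflate (OTf⁻): pKₐ(CF₃SO₃H (triflic acid)) ≈ -14
hydrogen sulfate (HSO₄⁻): pKₐ(H₂SO₄) ≈ -3
trifluoroacetate (CF₃COO⁻): pKₐ(CF₃COOH) ≈ 0.2
benzoate (PhCOO⁻): pKₐ(C₆H₅COOH) ≈ 4.2
phenoxide (PhO⁻): pKₐ(C₆H₅OH (phenol)) ≈ 10
ethoxide (CH₃CH₂O⁻): pKₐ(CH₃CH₂OH) ≈ 16
Reversing gives the worst-to-best order requested.

ethoxide (CH₃CH₂O⁻) < phenoxide (PhO⁻) < benzoate (PhCOO⁻) < trifluoroacetate (CF₃COO⁻) < hydrogen sulfate (HSO₄⁻) < triflate (OTf⁻)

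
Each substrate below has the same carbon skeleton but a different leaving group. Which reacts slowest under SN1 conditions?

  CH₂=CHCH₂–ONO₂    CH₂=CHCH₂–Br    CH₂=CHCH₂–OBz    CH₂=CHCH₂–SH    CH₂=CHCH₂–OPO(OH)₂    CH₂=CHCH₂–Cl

The skeletons are identical, so relative rate is governed entirely by leaving-group ability.
A good leaving group is a weak base: the lower the pKₐ of its conjugate acid, the more readily it departs.
CH₂=CHCH₂–Br loses Br⁻: pKₐ(HBr) ≈ -9
CH₂=CHCH₂–Cl loses Cl⁻: pKₐ(HCl) ≈ -7
CH₂=CHCH₂–ONO₂ loses NO₃⁻: pKₐ(HNO₃) ≈ -1.3
CH₂=CHCH₂–OPO(OH)₂ loses H₂PO₄⁻: pKₐ(H₃PO₄) ≈ 2.1
CH₂=CHCH₂–OBz loses PhCOO⁻: pKₐ(C₆H₅COOH) ≈ 4.2
CH₂=CHCH₂–SH loses HS⁻: pKₐ(H₂S) ≈ 7

CH₂=CHCH₂–SH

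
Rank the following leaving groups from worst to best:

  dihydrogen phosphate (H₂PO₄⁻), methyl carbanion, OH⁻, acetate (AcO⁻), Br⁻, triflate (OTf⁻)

methyl carbanion < OH⁻ < acetate (AcO⁻) < dihydrogen phosphate (H₂PO₄⁻) < Br⁻ < triflate (OTf⁻)

triflate (OTf⁻): pKₐ(CF₃SO₃H (triflic acid)) ≈ -14
Br⁻: pKₐ(HBr) ≈ -9
dihydrogen phosphate (H₂PO₄⁻): pKₐ(H₃PO₄) ≈ 2.1
acetate (AcO⁻): pKₐ(CH₃COOH) ≈ 4.8
OH⁻: pKₐ(H₂O) ≈ 15.7
methyl carbanion: pKₐ(CH₄) ≈ 48
The question asks for worst first, so the sequence is read in increasing leaving-group ability.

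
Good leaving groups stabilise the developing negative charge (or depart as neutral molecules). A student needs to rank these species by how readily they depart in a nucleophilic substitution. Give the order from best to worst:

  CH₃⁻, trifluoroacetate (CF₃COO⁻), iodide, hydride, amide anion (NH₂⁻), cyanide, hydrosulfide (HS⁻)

A good leaving group is a weak base: the lower the pKₐ of its conjugate acid, the more readily it departs.
iodide: pKₐ(HI) ≈ -10 — large, highly polarisable; very weak base
trifluoroacetate (CF₃COO⁻): pKₐ(CF₃COOH) ≈ 0.2
hydrosulfide (HS⁻): pKₐ(H₂S) ≈ 7 — larger and more polarisable than the oxygen analogue
cyanide: pKₐ(HCN) ≈ 9.2 — sp carbon stabilises the charge somewhat, but still a poor LG
hydride: pKₐ(H₂) ≈ 36 — extremely strong base; leaves only in special hydride-transfer contexts
amide anion (NH₂⁻): pKₐ(NH₃) ≈ 38 — extremely strong base; never a leaving group
CH₃⁻: pKₐ(CH₄) ≈ 48 — unstabilised carbanion; the worst conceivable leaving group

iodide > trifluoroacetate (CF₃COO⁻) > hydrosulfide (HS⁻) > cyanide > hydride > amide anion (NH₂⁻) > CH₃⁻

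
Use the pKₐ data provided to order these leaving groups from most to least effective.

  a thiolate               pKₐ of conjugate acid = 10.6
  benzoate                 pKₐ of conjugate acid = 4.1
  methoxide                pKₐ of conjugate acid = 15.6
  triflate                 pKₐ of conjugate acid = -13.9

triflate > benzoate > a thiolate > methoxide

Lower conjugate-acid pKₐ ⇒ weaker base ⇒ better leaving group.
Sorting by the given values: triflate (-13.9), benzoate (4.1), a thiolate (10.6), methoxide (15.6).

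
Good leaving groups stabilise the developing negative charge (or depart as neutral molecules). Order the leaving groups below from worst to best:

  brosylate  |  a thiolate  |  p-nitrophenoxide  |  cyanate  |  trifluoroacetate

a thiolate < p-nitrophenoxide < cyanate < trifluoroacetate < brosylate

The more stable X⁻ (or X) is on its own — i.e. the weaker a base it is — the better a leaving group it makes.
brosylate: pKₐ(p-BrC₆H₄SO₃H) ≈ -2.8 — arenesulfonate with a p-bromo substituent
trifluoroacetate: pKₐ(CF₃COOH) ≈ 0.2 — strongly electron-withdrawing CF₃ stabilises the carboxylate
cyanate: pKₐ(HOCN) ≈ 3.5
p-nitrophenoxide: pKₐ(p-nitrophenol) ≈ 7.2 — nitro group delocalises the charge; the classic chromogenic LG
a thiolate: pKₐ(RSH (a thiol)) ≈ 10.5
Listed from poorest to best leaving group as asked.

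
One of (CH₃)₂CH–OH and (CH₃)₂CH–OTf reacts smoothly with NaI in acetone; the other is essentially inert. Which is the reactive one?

(CH₃)₂CH–OTf

From (CH₃)₂CH–OH the departing group would be OH⁻ (pKₐ(H₂O) ≈ 15.7). Strong base; essentially never leaves without prior activation.
From (CH₃)₂CH–OTf the leaving group is OTf⁻ (pKₐ(CF₃SO₃H (triflic acid)) ≈ -14). Charge spread over three oxygens and a CF₃ group; the premier leaving group in synthesis.
(In practice (CH₃)₂CH–OTf is made from (CH₃)₂CH–OH by treatment with Tf₂O / 2,6-lutidine, converting the hydroxyl into a triflate.)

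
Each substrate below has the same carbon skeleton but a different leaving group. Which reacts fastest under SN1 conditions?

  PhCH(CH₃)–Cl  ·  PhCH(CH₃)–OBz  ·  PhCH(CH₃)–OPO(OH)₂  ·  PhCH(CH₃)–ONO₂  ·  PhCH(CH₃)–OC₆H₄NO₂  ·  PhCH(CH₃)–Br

Identical carbon frameworks mean the comparison reduces to leaving-group quality.
A good leaving group is a weak base: the lower the pKₐ of its conjugate acid, the more readily it departs.
PhCH(CH₃)–Br loses Br⁻: pKₐ(HBr) ≈ -9
PhCH(CH₃)–Cl loses Cl⁻: pKₐ(HCl) ≈ -7
PhCH(CH₃)–ONO₂ loses NO₃⁻: pKₐ(HNO₃) ≈ -1.3
PhCH(CH₃)–OPO(OH)₂ loses H₂PO₄⁻: pKₐ(H₃PO₄) ≈ 2.1
PhCH(CH₃)–OBz loses PhCOO⁻: pKₐ(C₆H₅COOH) ≈ 4.2
PhCH(CH₃)–OC₆H₄NO₂ loses p-O₂N–C₆H₄–O⁻: pKₐ(p-nitrophenol) ≈ 7.2

PhCH(CH₃)–Br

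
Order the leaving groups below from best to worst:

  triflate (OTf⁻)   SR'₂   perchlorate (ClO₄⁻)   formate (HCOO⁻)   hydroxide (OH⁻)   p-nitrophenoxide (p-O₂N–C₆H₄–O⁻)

triflate (OTf⁻) > perchlorate (ClO₄⁻) > SR'₂ > formate (HCOO⁻) > p-nitrophenoxide (p-O₂N–C₆H₄–O⁻) > hydroxide (OH⁻)

A good leaving group is a weak base: the lower the pKₐ of its conjugate acid, the more readily it departs.
triflate (OTf⁻): pKₐ(CF₃SO₃H (triflic acid)) ≈ -14
perchlorate (ClO₄⁻): pKₐ(HClO₄) ≈ -10
SR'₂: pKₐ(R'₂SH⁺) ≈ -7
formate (HCOO⁻): pKₐ(HCOOH) ≈ 3.8
p-nitrophenoxide (p-O₂N–C₆H₄–O⁻): pKₐ(p-nitrophenol) ≈ 7.2
hydroxide (OH⁻): pKₐ(H₂O) ≈ 15.7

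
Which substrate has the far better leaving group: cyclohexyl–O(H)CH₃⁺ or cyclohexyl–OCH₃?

From cyclohexyl–OCH₃ the departing group would be CH₃O⁻ (pKₐ(CH₃OH) ≈ 15.5). Strong base; alkoxides do not leave unassisted.
From cyclohexyl–O(H)CH₃⁺ the leaving group is R'OH (pKₐ(R'OH₂⁺) ≈ -2.4). Neutral; leaves from a protonated ether (an oxonium ion, R–O(H)R'⁺).
(In practice cyclohexyl–O(H)CH₃⁺ is made from cyclohexyl–OCH₃ by protonation with concentrated HI, allowing neutral methanol, rather than methoxide, to depart.)

cyclohexyl–O(H)CH₃⁺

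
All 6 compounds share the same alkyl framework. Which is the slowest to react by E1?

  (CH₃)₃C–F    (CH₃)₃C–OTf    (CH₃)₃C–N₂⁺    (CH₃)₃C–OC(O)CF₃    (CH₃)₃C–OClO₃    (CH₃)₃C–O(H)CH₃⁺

(CH₃)₃C–F

Identical carbon frameworks mean the comparison reduces to leaving-group quality.
A good leaving group is a weak base: the lower the pKₐ of its conjugate acid, the more readily it departs.
(CH₃)₃C–N₂⁺ loses N₂: no meaningful conjugate acid; N₂ departs as an exceptionally stable neutral molecule
(CH₃)₃C–OTf loses OTf⁻: pKₐ(CF₃SO₃H (triflic acid)) ≈ -14
(CH₃)₃C–OClO₃ loses ClO₄⁻: pKₐ(HClO₄) ≈ -10
(CH₃)₃C–O(H)CH₃⁺ loses R'OH: pKₐ(R'OH₂⁺) ≈ -2.4
(CH₃)₃C–OC(O)CF₃ loses CF₃COO⁻: pKₐ(CF₃COOH) ≈ 0.2
(CH₃)₃C–F loses F⁻: pKₐ(HF) ≈ 3.2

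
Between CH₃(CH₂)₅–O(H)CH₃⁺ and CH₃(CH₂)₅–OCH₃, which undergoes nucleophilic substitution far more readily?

CH₃(CH₂)₅–O(H)CH₃⁺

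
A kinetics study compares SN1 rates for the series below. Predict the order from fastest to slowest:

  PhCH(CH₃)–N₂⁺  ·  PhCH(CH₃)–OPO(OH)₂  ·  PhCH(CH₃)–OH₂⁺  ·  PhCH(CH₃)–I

The skeletons are identical, so relative rate is governed entirely by leaving-group ability.
A good leaving group is a weak base: the lower the pKₐ of its conjugate acid, the more readily it departs.
PhCH(CH₃)–N₂⁺ loses N₂: no meaningful conjugate acid; N₂ departs as an exceptionally stable neutral molecule
PhCH(CH₃)–I loses I⁻: pKₐ(HI) ≈ -10
PhCH(CH₃)–OH₂⁺ loses H₂O: pKₐ(H₃O⁺) ≈ -1.7
PhCH(CH₃)–OPO(OH)₂ loses H₂PO₄⁻: pKₐ(H₃PO₄) ≈ 2.1

PhCH(CH₃)–N₂⁺ > PhCH(CH₃)–I > PhCH(CH₃)–OH₂⁺ > PhCH(CH₃)–OPO(OH)₂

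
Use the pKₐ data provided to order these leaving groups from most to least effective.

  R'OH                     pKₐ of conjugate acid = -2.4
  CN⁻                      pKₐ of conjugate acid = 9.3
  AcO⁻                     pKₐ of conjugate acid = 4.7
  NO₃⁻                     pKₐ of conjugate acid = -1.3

R'OH > NO₃⁻ > AcO⁻ > CN⁻

Lower conjugate-acid pKₐ ⇒ weaker base ⇒ better leaving group.
Sorting by the given values: R'OH (-2.4), NO₃⁻ (-1.3), AcO⁻ (4.7), CN⁻ (9.3).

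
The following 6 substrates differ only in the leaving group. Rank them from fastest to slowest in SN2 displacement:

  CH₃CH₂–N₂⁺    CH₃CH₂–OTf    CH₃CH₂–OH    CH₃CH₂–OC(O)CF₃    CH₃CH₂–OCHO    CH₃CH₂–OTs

CH₃CH₂–N₂⁺ > CH₃CH₂–OTf > CH₃CH₂–OTs > CH₃CH₂–OC(O)CF₃ > CH₃CH₂–OCHO > CH₃CH₂–OH

Same R in every case — rank the leaving groups.
A good leaving group is a weak base: the lower the pKₐ of its conjugate acid, the more readily it departs.
CH₃CH₂–N₂⁺ loses N₂: no meaningful conjugate acid; N₂ departs as an exceptionally stable neutral molecule
CH₃CH₂–OTf loses OTf⁻: pKₐ(CF₃SO₃H (triflic acid)) ≈ -14
CH₃CH₂–OTs loses OTs⁻: pKₐ(p-CH₃C₆H₄SO₃H (TsOH)) ≈ -2.8
CH₃CH₂–OC(O)CF₃ loses CF₃COO⁻: pKₐ(CF₃COOH) ≈ 0.2
CH₃CH₂–OCHO loses HCOO⁻: pKₐ(HCOOH) ≈ 3.8
CH₃CH₂–OH loses OH⁻: pKₐ(H₂O) ≈ 15.7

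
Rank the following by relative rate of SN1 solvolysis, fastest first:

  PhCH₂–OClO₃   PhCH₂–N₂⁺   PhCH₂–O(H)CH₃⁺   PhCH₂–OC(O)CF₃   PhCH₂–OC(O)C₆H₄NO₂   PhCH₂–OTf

The skeletons are identical, so relative rate is governed entirely by leaving-group ability.
Rank by basicity of the departing species: weakest base leaves most easily.
PhCH₂–N₂⁺ loses N₂: no meaningful conjugate acid; N₂ departs as an exceptionally stable neutral molecule
PhCH₂–OTf loses OTf⁻: pKₐ(CF₃SO₃H (triflic acid)) ≈ -14
PhCH₂–OClO₃ loses ClO₄⁻: pKₐ(HClO₄) ≈ -10
PhCH₂–O(H)CH₃⁺ loses R'OH: pKₐ(R'OH₂⁺) ≈ -2.4
PhCH₂–OC(O)CF₃ loses CF₃COO⁻: pKₐ(CF₃COOH) ≈ 0.2
PhCH₂–OC(O)C₆H₄NO₂ loses p-O₂N–C₆H₄–COO⁻: pKₐ(p-nitrobenzoic acid) ≈ 3.4

PhCH₂–N₂⁺ > PhCH₂–OTf > PhCH₂–OClO₃ > PhCH₂–O(H)CH₃⁺ > PhCH₂–OC(O)CF₃ > PhCH₂–OC(O)C₆H₄NO₂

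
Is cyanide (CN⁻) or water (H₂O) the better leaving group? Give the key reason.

water (H₂O)

water (H₂O) is the better leaving group.
pKₐ(H₃O⁺) ≈ -1.7 versus pKₐ(HCN) ≈ 9.2: water (H₂O) is the much weaker base.
Neutral; leaves from a protonated alcohol (R–OH₂⁺).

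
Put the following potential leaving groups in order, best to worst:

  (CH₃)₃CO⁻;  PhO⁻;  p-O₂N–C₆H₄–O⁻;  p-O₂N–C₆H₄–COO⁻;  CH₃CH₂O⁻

Leaving-group ability tracks the stability of the departed species; conjugate-acid pKₐ is the usual yardstick (lower pKₐ → better LG).
p-O₂N–C₆H₄–COO⁻: pKₐ(p-nitrobenzoic acid) ≈ 3.4 — electron-withdrawing nitro group stabilises the carboxylate
p-O₂N–C₆H₄–O⁻: pKₐ(p-nitrophenol) ≈ 7.2 — nitro group delocalises the charge; the classic chromogenic LG
PhO⁻: pKₐ(C₆H₅OH (phenol)) ≈ 10 — resonance into the ring helps, but still a poor LG
CH₃CH₂O⁻: pKₐ(CH₃CH₂OH) ≈ 16 — strong base; alkoxides do not leave unassisted
(CH₃)₃CO⁻: pKₐ(t-BuOH) ≈ 18

p-O₂N–C₆H₄–COO⁻ > p-O₂N–C₆H₄–O⁻ > PhO⁻ > CH₃CH₂O⁻ > (CH₃)₃CO⁻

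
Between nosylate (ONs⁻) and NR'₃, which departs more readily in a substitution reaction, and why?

nosylate (ONs⁻)

nosylate (ONs⁻) is the better leaving group.
pKₐ(p-O₂NC₆H₄SO₃H) ≈ -3.5 versus pKₐ(R'₃NH⁺) ≈ 10.7: nosylate (ONs⁻) is the much weaker base.
P-nitro group further stabilises the sulfonate.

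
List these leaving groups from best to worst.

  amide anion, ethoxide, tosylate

tosylate > ethoxide > amide anion

Leaving-group ability tracks the stability of the departed species; conjugate-acid pKₐ is the usual yardstick (lower pKₐ → better LG).
tosylate: pKₐ(p-CH₃C₆H₄SO₃H (TsOH)) ≈ -2.8 — resonance-delocalised arenesulfonate
ethoxide: pKₐ(CH₃CH₂OH) ≈ 16 — strong base; alkoxides do not leave unassisted
amide anion: pKₐ(NH₃) ≈ 38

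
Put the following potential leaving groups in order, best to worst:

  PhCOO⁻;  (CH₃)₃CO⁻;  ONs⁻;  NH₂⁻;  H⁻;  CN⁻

ONs⁻: pKₐ(p-O₂NC₆H₄SO₃H) ≈ -3.5
PhCOO⁻: pKₐ(C₆H₅COOH) ≈ 4.2
CN⁻: pKₐ(HCN) ≈ 9.2 — sp carbon stabilises the charge somewhat, but still a poor LG
(CH₃)₃CO⁻: pKₐ(t-BuOH) ≈ 18 — bulky, strongly basic alkoxide
H⁻: pKₐ(H₂) ≈ 36
NH₂⁻: pKₐ(NH₃) ≈ 38

ONs⁻ > PhCOO⁻ > CN⁻ > (CH₃)₃CO⁻ > H⁻ > NH₂⁻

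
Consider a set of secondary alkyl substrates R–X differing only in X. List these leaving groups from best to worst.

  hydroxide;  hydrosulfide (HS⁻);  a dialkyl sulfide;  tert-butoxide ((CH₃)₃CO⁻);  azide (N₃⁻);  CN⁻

a dialkyl sulfide > azide (N₃⁻) > hydrosulfide (HS⁻) > CN⁻ > hydroxide > tert-butoxide ((CH₃)₃CO⁻)

A good leaving group is a weak base: the lower the pKₐ of its conjugate acid, the more readily it departs.
a dialkyl sulfide: pKₐ(R'₂SH⁺) ≈ -7 — neutral; leaves from a sulfonium salt (R–SR'₂⁺)
azide (N₃⁻): pKₐ(HN₃) ≈ 4.7 — linear, resonance-stabilised
hydrosulfide (HS⁻): pKₐ(H₂S) ≈ 7 — larger and more polarisable than the oxygen analogue
CN⁻: pKₐ(HCN) ≈ 9.2 — sp carbon stabilises the charge somewhat, but still a poor LG
hydroxide: pKₐ(H₂O) ≈ 15.7
tert-butoxide ((CH₃)₃CO⁻): pKₐ(t-BuOH) ≈ 18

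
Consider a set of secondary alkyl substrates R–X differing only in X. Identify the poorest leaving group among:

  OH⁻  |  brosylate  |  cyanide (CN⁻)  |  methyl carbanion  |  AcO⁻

methyl carbanion

The more stable X⁻ (or X) is on its own — i.e. the weaker a base it is — the better a leaving group it makes.
brosylate: pKₐ(p-BrC₆H₄SO₃H) ≈ -2.8
AcO⁻: pKₐ(CH₃COOH) ≈ 4.8
cyanide (CN⁻): pKₐ(HCN) ≈ 9.2
OH⁻: pKₐ(H₂O) ≈ 15.7
methyl carbanion: pKₐ(CH₄) ≈ 48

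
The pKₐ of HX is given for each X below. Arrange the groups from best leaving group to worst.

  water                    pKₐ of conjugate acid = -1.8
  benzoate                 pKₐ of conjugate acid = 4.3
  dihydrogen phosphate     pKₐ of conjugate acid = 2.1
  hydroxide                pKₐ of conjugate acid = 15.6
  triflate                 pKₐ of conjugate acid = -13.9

triflate > water > dihydrogen phosphate > benzoate > hydroxide

Lower conjugate-acid pKₐ ⇒ weaker base ⇒ better leaving group.
Sorting by the given values: triflate (-13.9), water (-1.8), dihydrogen phosphate (2.1), benzoate (4.3), hydroxide (15.6).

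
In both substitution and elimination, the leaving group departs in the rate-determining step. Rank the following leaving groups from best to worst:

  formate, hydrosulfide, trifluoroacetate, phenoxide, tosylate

tosylate > trifluoroacetate > formate > hydrosulfide > phenoxide

Leaving-group ability tracks the stability of the departed species; conjugate-acid pKₐ is the usual yardstick (lower pKₐ → better LG).
tosylate: pKₐ(p-CH₃C₆H₄SO₃H (TsOH)) ≈ -2.8
trifluoroacetate: pKₐ(CF₃COOH) ≈ 0.2
formate: pKₐ(HCOOH) ≈ 3.8
hydrosulfide: pKₐ(H₂S) ≈ 7 — larger and more polarisable than the oxygen analogue
phenoxide: pKₐ(C₆H₅OH (phenol)) ≈ 10 — resonance into the ring helps, but still a poor LG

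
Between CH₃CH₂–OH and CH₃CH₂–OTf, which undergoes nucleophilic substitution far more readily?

From CH₃CH₂–OH the departing group would be OH⁻ (pKₐ(H₂O) ≈ 15.7). Strong base; essentially never leaves without prior activation.
From CH₃CH₂–OTf the leaving group is OTf⁻ (pKₐ(CF₃SO₃H (triflic acid)) ≈ -14). Charge spread over three oxygens and a CF₃ group; the premier leaving group in synthesis.
(In practice CH₃CH₂–OTf is made from CH₃CH₂–OH by treatment with Tf₂O / 2,6-lutidine, converting the hydroxyl into a triflate.)

CH₃CH₂–OTf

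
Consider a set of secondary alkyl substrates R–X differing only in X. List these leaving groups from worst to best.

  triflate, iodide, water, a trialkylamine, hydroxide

hydroxide < a trialkylamine < water < iodide < triflate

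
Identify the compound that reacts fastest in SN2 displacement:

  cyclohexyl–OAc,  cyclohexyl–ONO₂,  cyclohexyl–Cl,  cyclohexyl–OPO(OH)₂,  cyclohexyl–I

cyclohexyl–I

Identical carbon frameworks mean the comparison reduces to leaving-group quality.
The more stable X⁻ (or X) is on its own — i.e. the weaker a base it is — the better a leaving group it makes.
cyclohexyl–I loses I⁻: pKₐ(HI) ≈ -10
cyclohexyl–Cl loses Cl⁻: pKₐ(HCl) ≈ -7
cyclohexyl–ONO₂ loses NO₃⁻: pKₐ(HNO₃) ≈ -1.3
cyclohexyl–OPO(OH)₂ loses H₂PO₄⁻: pKₐ(H₃PO₄) ≈ 2.1
cyclohexyl–OAc loses AcO⁻: pKₐ(CH₃COOH) ≈ 4.8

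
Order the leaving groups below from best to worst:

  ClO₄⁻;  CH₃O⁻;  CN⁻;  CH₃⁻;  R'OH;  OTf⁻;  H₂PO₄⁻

OTf⁻ > ClO₄⁻ > R'OH > H₂PO₄⁻ > CN⁻ > CH₃O⁻ > CH₃⁻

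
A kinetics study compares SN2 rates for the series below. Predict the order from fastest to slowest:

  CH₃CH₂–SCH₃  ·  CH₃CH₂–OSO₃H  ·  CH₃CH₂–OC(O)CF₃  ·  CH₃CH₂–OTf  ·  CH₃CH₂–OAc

CH₃CH₂–OTf > CH₃CH₂–OSO₃H > CH₃CH₂–OC(O)CF₃ > CH₃CH₂–OAc > CH₃CH₂–SCH₃

The skeletons are identical, so relative rate is governed entirely by leaving-group ability.
The more stable X⁻ (or X) is on its own — i.e. the weaker a base it is — the better a leaving group it makes.
CH₃CH₂–OTf loses OTf⁻: pKₐ(CF₃SO₃H (triflic acid)) ≈ -14
CH₃CH₂–OSO₃H loses HSO₄⁻: pKₐ(H₂SO₄) ≈ -3
CH₃CH₂–OC(O)CF₃ loses CF₃COO⁻: pKₐ(CF₃COOH) ≈ 0.2
CH₃CH₂–OAc loses AcO⁻: pKₐ(CH₃COOH) ≈ 4.8
CH₃CH₂–SCH₃ loses RS⁻: pKₐ(RSH (a thiol)) ≈ 10.5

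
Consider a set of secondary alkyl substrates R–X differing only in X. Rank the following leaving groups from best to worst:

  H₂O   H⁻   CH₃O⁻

H₂O > CH₃O⁻ > H⁻

Leaving-group ability tracks the stability of the departed species; conjugate-acid pKₐ is the usual yardstick (lower pKₐ → better LG).
H₂O: pKₐ(H₃O⁺) ≈ -1.7
CH₃O⁻: pKₐ(CH₃OH) ≈ 15.5 — strong base; alkoxides do not leave unassisted
H⁻: pKₐ(H₂) ≈ 36 — extremely strong base; leaves only in special hydride-transfer contexts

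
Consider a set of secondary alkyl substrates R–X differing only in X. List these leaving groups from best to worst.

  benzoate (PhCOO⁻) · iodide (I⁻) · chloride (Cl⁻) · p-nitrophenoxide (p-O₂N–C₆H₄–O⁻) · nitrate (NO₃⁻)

iodide (I⁻) > chloride (Cl⁻) > nitrate (NO₃⁻) > benzoate (PhCOO⁻) > p-nitrophenoxide (p-O₂N–C₆H₄–O⁻)

iodide (I⁻): pKₐ(HI) ≈ -10
chloride (Cl⁻): pKₐ(HCl) ≈ -7
nitrate (NO₃⁻): pKₐ(HNO₃) ≈ -1.3
benzoate (PhCOO⁻): pKₐ(C₆H₅COOH) ≈ 4.2
p-nitrophenoxide (p-O₂N–C₆H₄–O⁻): pKₐ(p-nitrophenol) ≈ 7.2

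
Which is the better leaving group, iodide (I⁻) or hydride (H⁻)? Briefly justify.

iodide (I⁻)

iodide (I⁻) is the better leaving group.
pKₐ(HI) ≈ -10 versus pKₐ(H₂) ≈ 36: iodide (I⁻) is the much weaker base.
Large, highly polarisable; very weak base.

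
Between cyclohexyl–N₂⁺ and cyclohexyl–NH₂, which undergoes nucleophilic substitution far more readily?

cyclohexyl–N₂⁺

From cyclohexyl–NH₂ the departing group would be NH₂⁻ (pKₐ(NH₃) ≈ 38). Extremely strong base; never a leaving group.
From cyclohexyl–N₂⁺ the leaving group is N₂ (no meaningful conjugate acid; N₂ departs as an exceptionally stable neutral molecule).
(In practice cyclohexyl–N₂⁺ is made from cyclohexyl–NH₂ by diazotisation (NaNO₂ / HCl, 0 °C), generating a diazonium salt that expels N₂.)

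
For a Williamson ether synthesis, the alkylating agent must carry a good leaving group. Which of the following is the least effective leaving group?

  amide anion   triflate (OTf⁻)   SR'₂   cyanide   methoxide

triflate (OTf⁻): pKₐ(CF₃SO₃H (triflic acid)) ≈ -14
SR'₂: pKₐ(R'₂SH⁺) ≈ -7
cyanide: pKₐ(HCN) ≈ 9.2
methoxide: pKₐ(CH₃OH) ≈ 15.5
amide anion: pKₐ(NH₃) ≈ 38

amide anion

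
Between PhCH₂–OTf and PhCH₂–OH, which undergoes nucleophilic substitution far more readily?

PhCH₂–OTf

From PhCH₂–OH the departing group would be OH⁻ (pKₐ(H₂O) ≈ 15.7). Strong base; essentially never leaves without prior activation.
From PhCH₂–OTf the leaving group is OTf⁻ (pKₐ(CF₃SO₃H (triflic acid)) ≈ -14). Charge spread over three oxygens and a CF₃ group; the premier leaving group in synthesis.
(In practice PhCH₂–OTf is made from PhCH₂–OH by treatment with Tf₂O / 2,6-lutidine, converting the hydroxyl into a triflate.)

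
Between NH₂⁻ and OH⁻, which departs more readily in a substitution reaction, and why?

OH⁻

OH⁻ is the better leaving group.
pKₐ(H₂O) ≈ 15.7 versus pKₐ(NH₃) ≈ 38: OH⁻ is the much weaker base.
Strong base; essentially never leaves without prior activation.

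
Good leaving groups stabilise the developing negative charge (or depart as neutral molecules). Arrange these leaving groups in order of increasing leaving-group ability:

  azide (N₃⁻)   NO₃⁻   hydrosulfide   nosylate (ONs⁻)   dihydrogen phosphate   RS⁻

Rank by basicity of the departing species: weakest base leaves most easily.
nosylate (ONs⁻): pKₐ(p-O₂NC₆H₄SO₃H) ≈ -3.5 — p-nitro group further stabilises the sulfonate
NO₃⁻: pKₐ(HNO₃) ≈ -1.3
dihydrogen phosphate: pKₐ(H₃PO₄) ≈ 2.1 — moderate base; biological leaving group after further activation
azide (N₃⁻): pKₐ(HN₃) ≈ 4.7
hydrosulfide: pKₐ(H₂S) ≈ 7 — larger and more polarisable than the oxygen analogue
RS⁻: pKₐ(RSH (a thiol)) ≈ 10.5
Reversing gives the worst-to-best order requested.

RS⁻ < hydrosulfide < azide (N₃⁻) < dihydrogen phosphate < NO₃⁻ < nosylate (ONs⁻)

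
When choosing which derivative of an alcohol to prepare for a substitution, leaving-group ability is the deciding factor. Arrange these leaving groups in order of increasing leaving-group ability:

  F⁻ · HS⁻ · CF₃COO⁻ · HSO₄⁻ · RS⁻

HSO₄⁻: pKₐ(H₂SO₄) ≈ -3 — conjugate base of a strong mineral acid
CF₃COO⁻: pKₐ(CF₃COOH) ≈ 0.2
F⁻: pKₐ(HF) ≈ 3.2 — small and strongly basic; the poor halide leaving group
HS⁻: pKₐ(H₂S) ≈ 7 — larger and more polarisable than the oxygen analogue
RS⁻: pKₐ(RSH (a thiol)) ≈ 10.5 — moderately basic; rarely leaves without activation
Listed from poorest to best leaving group as asked.

RS⁻ < HS⁻ < F⁻ < CF₃COO⁻ < HSO₄⁻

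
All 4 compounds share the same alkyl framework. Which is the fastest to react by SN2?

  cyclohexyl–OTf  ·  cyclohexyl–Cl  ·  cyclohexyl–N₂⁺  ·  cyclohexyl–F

cyclohexyl–N₂⁺

The skeletons are identical, so relative rate is governed entirely by leaving-group ability.
Leaving-group ability tracks the stability of the departed species; conjugate-acid pKₐ is the usual yardstick (lower pKₐ → better LG).
cyclohexyl–N₂⁺ loses N₂: no meaningful conjugate acid; N₂ departs as an exceptionally stable neutral molecule
cyclohexyl–OTf loses OTf⁻: pKₐ(CF₃SO₃H (triflic acid)) ≈ -14
cyclohexyl–Cl loses Cl⁻: pKₐ(HCl) ≈ -7
cyclohexyl–F loses F⁻: pKₐ(HF) ≈ 3.2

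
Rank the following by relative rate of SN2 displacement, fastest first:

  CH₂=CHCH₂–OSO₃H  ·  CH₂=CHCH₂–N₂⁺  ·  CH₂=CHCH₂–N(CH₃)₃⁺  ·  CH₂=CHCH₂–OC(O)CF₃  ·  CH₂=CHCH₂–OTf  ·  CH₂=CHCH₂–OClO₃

CH₂=CHCH₂–N₂⁺ > CH₂=CHCH₂–OTf > CH₂=CHCH₂–OClO₃ > CH₂=CHCH₂–OSO₃H > CH₂=CHCH₂–OC(O)CF₃ > CH₂=CHCH₂–N(CH₃)₃⁺

Identical carbon frameworks mean the comparison reduces to leaving-group quality.
Rank by basicity of the departing species: weakest base leaves most easily.
CH₂=CHCH₂–N₂⁺ loses N₂: no meaningful conjugate acid; N₂ departs as an exceptionally stable neutral molecule
CH₂=CHCH₂–OTf loses OTf⁻: pKₐ(CF₃SO₃H (triflic acid)) ≈ -14
CH₂=CHCH₂–OClO₃ loses ClO₄⁻: pKₐ(HClO₄) ≈ -10
CH₂=CHCH₂–OSO₃H loses HSO₄⁻: pKₐ(H₂SO₄) ≈ -3
CH₂=CHCH₂–OC(O)CF₃ loses CF₃COO⁻: pKₐ(CF₃COOH) ≈ 0.2
CH₂=CHCH₂–N(CH₃)₃⁺ loses NR'₃: pKₐ(R'₃NH⁺) ≈ 10.7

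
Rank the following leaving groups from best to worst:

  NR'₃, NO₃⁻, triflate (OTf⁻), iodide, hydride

A good leaving group is a weak base: the lower the pKₐ of its conjugate acid, the more readily it departs.
triflate (OTf⁻): pKₐ(CF₃SO₃H (triflic acid)) ≈ -14
iodide: pKₐ(HI) ≈ -10
NO₃⁻: pKₐ(HNO₃) ≈ -1.3
NR'₃: pKₐ(R'₃NH⁺) ≈ 10.7
hydride: pKₐ(H₂) ≈ 36

triflate (OTf⁻) > iodide > NO₃⁻ > NR'₃ > hydride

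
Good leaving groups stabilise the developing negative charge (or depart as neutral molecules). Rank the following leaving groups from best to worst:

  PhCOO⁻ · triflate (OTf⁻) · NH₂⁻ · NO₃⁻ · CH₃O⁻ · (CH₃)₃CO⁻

triflate (OTf⁻) > NO₃⁻ > PhCOO⁻ > CH₃O⁻ > (CH₃)₃CO⁻ > NH₂⁻

triflate (OTf⁻): pKₐ(CF₃SO₃H (triflic acid)) ≈ -14
NO₃⁻: pKₐ(HNO₃) ≈ -1.3
PhCOO⁻: pKₐ(C₆H₅COOH) ≈ 4.2
CH₃O⁻: pKₐ(CH₃OH) ≈ 15.5
(CH₃)₃CO⁻: pKₐ(t-BuOH) ≈ 18
NH₂⁻: pKₐ(NH₃) ≈ 38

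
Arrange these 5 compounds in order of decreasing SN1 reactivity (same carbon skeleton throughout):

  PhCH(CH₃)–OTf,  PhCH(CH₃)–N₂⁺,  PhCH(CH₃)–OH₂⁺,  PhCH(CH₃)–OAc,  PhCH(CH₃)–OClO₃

PhCH(CH₃)–N₂⁺ > PhCH(CH₃)–OTf > PhCH(CH₃)–OClO₃ > PhCH(CH₃)–OH₂⁺ > PhCH(CH₃)–OAc

Same R in every case — rank the leaving groups.
Rank by basicity of the departing species: weakest base leaves most easily.
PhCH(CH₃)–N₂⁺ loses N₂: no meaningful conjugate acid; N₂ departs as an exceptionally stable neutral molecule
PhCH(CH₃)–OTf loses OTf⁻: pKₐ(CF₃SO₃H (triflic acid)) ≈ -14
PhCH(CH₃)–OClO₃ loses ClO₄⁻: pKₐ(HClO₄) ≈ -10
PhCH(CH₃)–OH₂⁺ loses H₂O: pKₐ(H₃O⁺) ≈ -1.7
PhCH(CH₃)–OAc loses AcO⁻: pKₐ(CH₃COOH) ≈ 4.8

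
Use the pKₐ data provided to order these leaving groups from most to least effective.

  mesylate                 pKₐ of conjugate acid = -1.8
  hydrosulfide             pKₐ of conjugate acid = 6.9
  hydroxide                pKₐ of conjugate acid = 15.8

Lower conjugate-acid pKₐ ⇒ weaker base ⇒ better leaving group.
Sorting by the given values: mesylate (-1.8), hydrosulfide (6.9), hydroxide (15.8).

mesylate > hydrosulfide > hydroxide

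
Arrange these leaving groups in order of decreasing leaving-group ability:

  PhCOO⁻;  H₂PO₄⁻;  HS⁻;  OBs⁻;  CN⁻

Leaving-group ability tracks the stability of the departed species; conjugate-acid pKₐ is the usual yardstick (lower pKₐ → better LG).
OBs⁻: pKₐ(p-BrC₆H₄SO₃H) ≈ -2.8 — arenesulfonate with a p-bromo substituent
H₂PO₄⁻: pKₐ(H₃PO₄) ≈ 2.1 — moderate base; biological leaving group after further activation
PhCOO⁻: pKₐ(C₆H₅COOH) ≈ 4.2 — aryl carboxylate
HS⁻: pKₐ(H₂S) ≈ 7 — larger and more polarisable than the oxygen analogue
CN⁻: pKₐ(HCN) ≈ 9.2 — sp carbon stabilises the charge somewhat, but still a poor LG

OBs⁻ > H₂PO₄⁻ > PhCOO⁻ > HS⁻ > CN⁻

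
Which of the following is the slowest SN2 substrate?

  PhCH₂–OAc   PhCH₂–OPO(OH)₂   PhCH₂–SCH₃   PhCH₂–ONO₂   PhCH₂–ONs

Identical carbon frameworks mean the comparison reduces to leaving-group quality.
The more stable X⁻ (or X) is on its own — i.e. the weaker a base it is — the better a leaving group it makes.
PhCH₂–ONs loses ONs⁻: pKₐ(p-O₂NC₆H₄SO₃H) ≈ -3.5
PhCH₂–ONO₂ loses NO₃⁻: pKₐ(HNO₃) ≈ -1.3
PhCH₂–OPO(OH)₂ loses H₂PO₄⁻: pKₐ(H₃PO₄) ≈ 2.1
PhCH₂–OAc loses AcO⁻: pKₐ(CH₃COOH) ≈ 4.8
PhCH₂–SCH₃ loses RS⁻: pKₐ(RSH (a thiol)) ≈ 10.5

PhCH₂–SCH₃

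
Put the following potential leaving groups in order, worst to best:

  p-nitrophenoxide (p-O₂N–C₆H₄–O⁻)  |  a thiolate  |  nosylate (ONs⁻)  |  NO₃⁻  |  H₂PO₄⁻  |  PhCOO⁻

Leaving-group ability tracks the stability of the departed species; conjugate-acid pKₐ is the usual yardstick (lower pKₐ → better LG).
nosylate (ONs⁻): pKₐ(p-O₂NC₆H₄SO₃H) ≈ -3.5
NO₃⁻: pKₐ(HNO₃) ≈ -1.3 — resonance-delocalised over three oxygens
H₂PO₄⁻: pKₐ(H₃PO₄) ≈ 2.1 — moderate base; biological leaving group after further activation
PhCOO⁻: pKₐ(C₆H₅COOH) ≈ 4.2
p-nitrophenoxide (p-O₂N–C₆H₄–O⁻): pKₐ(p-nitrophenol) ≈ 7.2 — nitro group delocalises the charge; the classic chromogenic LG
a thiolate: pKₐ(RSH (a thiol)) ≈ 10.5
Listed from poorest to best leaving group as asked.

a thiolate < p-nitrophenoxide (p-O₂N–C₆H₄–O⁻) < PhCOO⁻ < H₂PO₄⁻ < NO₃⁻ < nosylate (ONs⁻)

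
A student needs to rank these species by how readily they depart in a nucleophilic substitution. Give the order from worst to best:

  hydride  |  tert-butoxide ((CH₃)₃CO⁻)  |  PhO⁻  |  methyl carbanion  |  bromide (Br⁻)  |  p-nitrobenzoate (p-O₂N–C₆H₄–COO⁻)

methyl carbanion < hydride < tert-butoxide ((CH₃)₃CO⁻) < PhO⁻ < p-nitrobenzoate (p-O₂N–C₆H₄–COO⁻) < bromide (Br⁻)

The more stable X⁻ (or X) is on its own — i.e. the weaker a base it is — the better a leaving group it makes.
bromide (Br⁻): pKₐ(HBr) ≈ -9
p-nitrobenzoate (p-O₂N–C₆H₄–COO⁻): pKₐ(p-nitrobenzoic acid) ≈ 3.4
PhO⁻: pKₐ(C₆H₅OH (phenol)) ≈ 10
tert-butoxide ((CH₃)₃CO⁻): pKₐ(t-BuOH) ≈ 18
hydride: pKₐ(H₂) ≈ 36
methyl carbanion: pKₐ(CH₄) ≈ 48
Reversing gives the worst-to-best order requested.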